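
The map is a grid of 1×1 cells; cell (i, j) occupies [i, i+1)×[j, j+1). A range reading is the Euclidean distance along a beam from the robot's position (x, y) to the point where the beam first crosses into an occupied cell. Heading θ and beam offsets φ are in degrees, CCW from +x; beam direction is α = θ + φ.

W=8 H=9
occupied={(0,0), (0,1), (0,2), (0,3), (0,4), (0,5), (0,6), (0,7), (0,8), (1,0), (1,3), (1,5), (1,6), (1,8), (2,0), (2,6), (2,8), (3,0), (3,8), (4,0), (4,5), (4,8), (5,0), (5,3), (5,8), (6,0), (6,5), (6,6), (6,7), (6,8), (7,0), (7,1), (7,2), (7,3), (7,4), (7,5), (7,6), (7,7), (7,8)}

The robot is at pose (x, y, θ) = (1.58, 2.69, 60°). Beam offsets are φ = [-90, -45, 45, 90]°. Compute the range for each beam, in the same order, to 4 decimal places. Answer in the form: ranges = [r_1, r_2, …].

ranges = [3.3800, 3.5406, 0.3209, 0.6200]

beam 1: φ=-90°, α=330°
  dir = (cos 330°, sin 330°) = (0.8660, -0.5000); from cell (1,2)
  next x-line at t=0.4850, next y-line at t=1.3800; Δt_x=1.1547, Δt_y=2.0000
    x: enter (2,2) at t=0.4850
    y: enter (2,1) at t=1.3800
    x: enter (3,1) at t=1.6397
    x: enter (4,1) at t=2.7944
    y: enter (4,0) at t=3.3800 ← occupied
  → r_1 = 3.3800
beam 2: φ=-45°, α=15°
  dir = (cos 15°, sin 15°) = (0.9659, 0.2588); from cell (1,2)
  next x-line at t=0.4348, next y-line at t=1.1977; Δt_x=1.0353, Δt_y=3.8637
    x: enter (2,2) at t=0.4348
    y: enter (2,3) at t=1.1977
    x: enter (3,3) at t=1.4701
    x: enter (4,3) at t=2.5054
    x: enter (5,3) at t=3.5406 ← occupied
  → r_2 = 3.5406
beam 3: φ=45°, α=105°
  dir = (cos 105°, sin 105°) = (-0.2588, 0.9659); from cell (1,2)
  next x-line at t=2.2409, next y-line at t=0.3209; Δt_x=3.8637, Δt_y=1.0353
    y: enter (1,3) at t=0.3209 ← occupied
  → r_3 = 0.3209
beam 4: φ=90°, α=150°
  dir = (cos 150°, sin 150°) = (-0.8660, 0.5000); from cell (1,2)
  next x-line at t=0.6697, next y-line at t=0.6200; Δt_x=1.1547, Δt_y=2.0000
    y: enter (1,3) at t=0.6200 ← occupied
  → r_4 = 0.6200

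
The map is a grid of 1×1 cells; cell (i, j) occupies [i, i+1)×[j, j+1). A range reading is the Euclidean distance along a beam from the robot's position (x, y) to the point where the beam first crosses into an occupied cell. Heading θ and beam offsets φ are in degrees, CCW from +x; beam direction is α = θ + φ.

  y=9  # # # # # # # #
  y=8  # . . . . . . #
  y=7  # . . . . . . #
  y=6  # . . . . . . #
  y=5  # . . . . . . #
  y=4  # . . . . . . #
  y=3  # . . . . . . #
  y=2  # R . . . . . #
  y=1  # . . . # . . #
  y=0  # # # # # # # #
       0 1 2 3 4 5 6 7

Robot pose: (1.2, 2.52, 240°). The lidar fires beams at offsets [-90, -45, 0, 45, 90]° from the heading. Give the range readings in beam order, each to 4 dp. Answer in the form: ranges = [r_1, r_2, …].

beam 1: φ=-90°, α=150°
  cosα=-0.8660 sinα=0.5000 | (1,2) | tMaxX 0.2309 tMaxY 0.9600 | tΔX 1.1547 tΔY 2.0000
    t=0.2309 [x] (0,2) — stop
  → r_1 = 0.2309
beam 2: φ=-45°, α=195°
  cosα=-0.9659 sinα=-0.2588 | (1,2) | tMaxX 0.2071 tMaxY 2.0091 | tΔX 1.0353 tΔY 3.8637
    t=0.2071 [x] (0,2) — stop
  → r_2 = 0.2071
beam 3: φ=0°, α=240°
  cosα=-0.5000 sinα=-0.8660 | (1,2) | tMaxX 0.4000 tMaxY 0.6004 | tΔX 2.0000 tΔY 1.1547
    t=0.4000 [x] (0,2) — stop
  → r_3 = 0.4000
beam 4: φ=45°, α=285°
  cosα=0.2588 sinα=-0.9659 | (1,2) | tMaxX 3.0910 tMaxY 0.5383 | tΔX 3.8637 tΔY 1.0353
    t=0.5383 [y] (1,1)
    t=1.5736 [y] (1,0) — stop
  → r_4 = 1.5736
beam 5: φ=90°, α=330°
  cosα=0.8660 sinα=-0.5000 | (1,2) | tMaxX 0.9238 tMaxY 1.0400 | tΔX 1.1547 tΔY 2.0000
    t=0.9238 [x] (2,2)
    t=1.0400 [y] (2,1)
    t=2.0785 [x] (3,1)
    t=3.0400 [y] (3,0) — stop
  → r_5 = 3.0400

ranges = [0.2309, 0.2071, 0.4000, 1.5736, 3.0400]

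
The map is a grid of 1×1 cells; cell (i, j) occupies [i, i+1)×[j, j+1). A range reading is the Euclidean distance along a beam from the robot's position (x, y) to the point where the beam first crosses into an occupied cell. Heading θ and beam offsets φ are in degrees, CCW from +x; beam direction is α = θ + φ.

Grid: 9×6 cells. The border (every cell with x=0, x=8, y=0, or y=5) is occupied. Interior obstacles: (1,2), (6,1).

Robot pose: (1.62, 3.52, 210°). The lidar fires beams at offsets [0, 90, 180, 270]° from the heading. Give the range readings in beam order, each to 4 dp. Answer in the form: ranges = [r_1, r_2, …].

ranges = [0.7159, 0.6004, 2.9600, 1.2400]

beam 1: φ=0°, α=210°
  d=(-0.8660,-0.5000)  start (1,3)  tX=0.7159 tY=1.0400  stride 1/|dx|=1.1547 1/|dy|=2.0000
    cross x-line → (0,3), t=0.7159 (wall)
  → r_1 = 0.7159
beam 2: φ=90°, α=300°
  d=(0.5000,-0.8660)  start (1,3)  tX=0.7600 tY=0.6004  stride 1/|dx|=2.0000 1/|dy|=1.1547
    cross y-line → (1,2), t=0.6004 (wall)
  → r_2 = 0.6004
beam 3: φ=180°, α=30°
  d=(0.8660,0.5000)  start (1,3)  tX=0.4388 tY=0.9600  stride 1/|dx|=1.1547 1/|dy|=2.0000
    cross x-line → (2,3), t=0.4388
    cross y-line → (2,4), t=0.9600
    cross x-line → (3,4), t=1.5935
    cross x-line → (4,4), t=2.7482
    cross y-line → (4,5), t=2.9600 (wall)
  → r_3 = 2.9600
beam 4: φ=270°, α=120°
  d=(-0.5000,0.8660)  start (1,3)  tX=1.2400 tY=0.5543  stride 1/|dx|=2.0000 1/|dy|=1.1547
    cross y-line → (1,4), t=0.5543
    cross x-line → (0,4), t=1.2400 (wall)
  → r_4 = 1.2400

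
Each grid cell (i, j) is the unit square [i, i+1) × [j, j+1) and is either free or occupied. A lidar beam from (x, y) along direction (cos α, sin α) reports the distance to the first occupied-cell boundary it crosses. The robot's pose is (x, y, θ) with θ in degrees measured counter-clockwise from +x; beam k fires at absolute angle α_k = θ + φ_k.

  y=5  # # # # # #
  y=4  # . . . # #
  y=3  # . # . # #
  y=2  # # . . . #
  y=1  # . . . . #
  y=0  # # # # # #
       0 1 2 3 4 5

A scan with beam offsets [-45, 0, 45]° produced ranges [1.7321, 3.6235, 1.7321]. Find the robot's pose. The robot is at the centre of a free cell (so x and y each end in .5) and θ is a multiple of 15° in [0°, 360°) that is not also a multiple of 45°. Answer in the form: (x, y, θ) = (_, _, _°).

(x, y, θ) = (4.5, 2.5, 195°)

The pose lattice has 12·16 = 192 candidates. Test each by forward raycasting.
  (3.5, 3.5, 210°): beam 1 = 0.5176 ≠ 1.7321 ✗
  (3.5, 2.5, 30°): beam 1 = 1.5529 ≠ 1.7321 ✗
  (2.5, 1.5, 210°): beam 1 = 1.5529 ≠ 1.7321 ✗
  …
  (4.5, 2.5, 195°): r_1=1.7321, r_2=3.6235, r_3=1.7321 — all match ✓
Unique over the lattice → pose = (4.5, 2.5, 195°).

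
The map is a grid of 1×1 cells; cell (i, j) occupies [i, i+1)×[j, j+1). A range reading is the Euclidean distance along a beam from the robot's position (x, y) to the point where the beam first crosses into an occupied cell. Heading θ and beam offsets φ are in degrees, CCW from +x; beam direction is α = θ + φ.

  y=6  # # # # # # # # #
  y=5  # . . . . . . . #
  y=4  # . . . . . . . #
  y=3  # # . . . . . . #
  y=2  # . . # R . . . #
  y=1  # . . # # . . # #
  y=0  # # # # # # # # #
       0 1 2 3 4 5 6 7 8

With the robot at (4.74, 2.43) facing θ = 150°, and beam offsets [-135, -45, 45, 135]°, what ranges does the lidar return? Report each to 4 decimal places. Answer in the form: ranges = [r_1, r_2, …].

ranges = [3.3750, 3.6959, 0.7661, 0.4452]

beam 1: φ=-135°, α=15°
  dir = (cos 15°, sin 15°) = (0.9659, 0.2588); from cell (4,2)
  next x-line at t=0.2692, next y-line at t=2.2023; Δt_x=1.0353, Δt_y=3.8637
    x: enter (5,2) at t=0.2692
    x: enter (6,2) at t=1.3044
    y: enter (6,3) at t=2.2023
    x: enter (7,3) at t=2.3397
    x: enter (8,3) at t=3.3750 ← occupied
  → r_1 = 3.3750
beam 2: φ=-45°, α=105°
  dir = (cos 105°, sin 105°) = (-0.2588, 0.9659); from cell (4,2)
  next x-line at t=2.8591, next y-line at t=0.5901; Δt_x=3.8637, Δt_y=1.0353
    y: enter (4,3) at t=0.5901
    y: enter (4,4) at t=1.6254
    y: enter (4,5) at t=2.6607
    x: enter (3,5) at t=2.8591
    y: enter (3,6) at t=3.6959 ← occupied
  → r_2 = 3.6959
beam 3: φ=45°, α=195°
  dir = (cos 195°, sin 195°) = (-0.9659, -0.2588); from cell (4,2)
  next x-line at t=0.7661, next y-line at t=1.6614; Δt_x=1.0353, Δt_y=3.8637
    x: enter (3,2) at t=0.7661 ← occupied
  → r_3 = 0.7661
beam 4: φ=135°, α=285°
  dir = (cos 285°, sin 285°) = (0.2588, -0.9659); from cell (4,2)
  next x-line at t=1.0046, next y-line at t=0.4452; Δt_x=3.8637, Δt_y=1.0353
    y: enter (4,1) at t=0.4452 ← occupied
  → r_4 = 0.4452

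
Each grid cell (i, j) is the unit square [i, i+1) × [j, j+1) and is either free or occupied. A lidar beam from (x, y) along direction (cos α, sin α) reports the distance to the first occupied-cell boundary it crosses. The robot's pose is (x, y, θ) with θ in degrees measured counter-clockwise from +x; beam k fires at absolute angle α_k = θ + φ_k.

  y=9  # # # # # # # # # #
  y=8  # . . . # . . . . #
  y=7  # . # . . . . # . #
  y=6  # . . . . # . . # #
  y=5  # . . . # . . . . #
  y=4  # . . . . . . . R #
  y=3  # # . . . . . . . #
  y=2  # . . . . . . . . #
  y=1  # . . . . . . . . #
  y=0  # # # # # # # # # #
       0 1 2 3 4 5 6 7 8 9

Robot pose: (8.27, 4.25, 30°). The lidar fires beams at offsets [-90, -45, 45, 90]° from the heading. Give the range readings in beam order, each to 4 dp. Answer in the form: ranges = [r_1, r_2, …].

beam 1: φ=-90°, α=300°
  cosα=0.5000 sinα=-0.8660 | (8,4) | tMaxX 1.4600 tMaxY 0.2887 | tΔX 2.0000 tΔY 1.1547
    t=0.2887 [y] (8,3)
    t=1.4434 [y] (8,2)
    t=1.4600 [x] (9,2) — stop
  → r_1 = 1.4600
beam 2: φ=-45°, α=345°
  cosα=0.9659 sinα=-0.2588 | (8,4) | tMaxX 0.7558 tMaxY 0.9659 | tΔX 1.0353 tΔY 3.8637
    t=0.7558 [x] (9,4) — stop
  → r_2 = 0.7558
beam 3: φ=45°, α=75°
  cosα=0.2588 sinα=0.9659 | (8,4) | tMaxX 2.8205 tMaxY 0.7765 | tΔX 3.8637 tΔY 1.0353
    t=0.7765 [y] (8,5)
    t=1.8117 [y] (8,6) — stop
  → r_3 = 1.8117
beam 4: φ=90°, α=120°
  cosα=-0.5000 sinα=0.8660 | (8,4) | tMaxX 0.5400 tMaxY 0.8660 | tΔX 2.0000 tΔY 1.1547
    t=0.5400 [x] (7,4)
    t=0.8660 [y] (7,5)
    t=2.0207 [y] (7,6)
    t=2.5400 [x] (6,6)
    t=3.1754 [y] (6,7)
    t=4.3301 [y] (6,8)
    t=4.5400 [x] (5,8)
    t=5.4848 [y] (5,9) — stop
  → r_4 = 5.4848

ranges = [1.4600, 0.7558, 1.8117, 5.4848]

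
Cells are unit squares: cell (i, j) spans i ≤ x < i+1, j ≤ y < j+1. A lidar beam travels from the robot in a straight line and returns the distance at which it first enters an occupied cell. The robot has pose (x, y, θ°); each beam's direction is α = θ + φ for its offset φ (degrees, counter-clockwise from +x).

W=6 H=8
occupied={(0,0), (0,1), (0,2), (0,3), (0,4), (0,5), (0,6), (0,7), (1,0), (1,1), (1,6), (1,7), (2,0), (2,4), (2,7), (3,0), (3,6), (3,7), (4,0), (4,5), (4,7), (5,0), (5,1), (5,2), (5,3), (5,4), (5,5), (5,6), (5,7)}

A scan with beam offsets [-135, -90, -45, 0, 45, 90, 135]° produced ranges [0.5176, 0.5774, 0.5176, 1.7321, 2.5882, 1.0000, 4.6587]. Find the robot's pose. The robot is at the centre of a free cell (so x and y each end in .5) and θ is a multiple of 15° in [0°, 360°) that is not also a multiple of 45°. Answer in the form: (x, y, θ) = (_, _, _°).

(x, y, θ) = (3.5, 5.5, 150°)

The pose lattice has 19·16 = 304 candidates. Test each by forward raycasting.
  (1.5, 5.5, 330°): beam 2 = 1.0000 ≠ 0.5774 ✗
  (4.5, 2.5, 210°): beam 1 = 1.9319 ≠ 0.5176 ✗
  (4.5, 4.5, 150°): beam 4 = 3.0000 ≠ 1.7321 ✗
  (2.5, 5.5, 15°): beam 1 = 0.5774 ≠ 0.5176 ✗
  (1.5, 4.5, 285°): beam 1 = 0.5774 ≠ 0.5176 ✗
  …
  (3.5, 5.5, 150°): r_1=0.5176, r_2=0.5774, r_3=0.5176, r_4=1.7321, r_5=2.5882, r_6=1.0000, r_7=4.6587 — all match ✓
Only this pose fits every beam.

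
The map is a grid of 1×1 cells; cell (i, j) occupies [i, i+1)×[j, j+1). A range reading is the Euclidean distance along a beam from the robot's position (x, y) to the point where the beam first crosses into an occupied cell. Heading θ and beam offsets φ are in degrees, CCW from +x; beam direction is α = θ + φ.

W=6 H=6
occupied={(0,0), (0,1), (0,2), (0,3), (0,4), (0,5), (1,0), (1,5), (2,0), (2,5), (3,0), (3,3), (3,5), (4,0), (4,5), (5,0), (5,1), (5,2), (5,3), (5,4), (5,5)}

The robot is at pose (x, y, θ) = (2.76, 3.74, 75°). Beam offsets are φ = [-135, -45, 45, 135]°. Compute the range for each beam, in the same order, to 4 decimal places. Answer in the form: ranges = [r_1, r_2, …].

beam 1: φ=-135°, α=300°
  cosα=0.5000 sinα=-0.8660 | (2,3) | tMaxX 0.4800 tMaxY 0.8545 | tΔX 2.0000 tΔY 1.1547
    t=0.4800 [x] (3,3) — stop
  → r_1 = 0.4800
beam 2: φ=-45°, α=30°
  cosα=0.8660 sinα=0.5000 | (2,3) | tMaxX 0.2771 tMaxY 0.5200 | tΔX 1.1547 tΔY 2.0000
    t=0.2771 [x] (3,3) — stop
  → r_2 = 0.2771
beam 3: φ=45°, α=120°
  cosα=-0.5000 sinα=0.8660 | (2,3) | tMaxX 1.5200 tMaxY 0.3002 | tΔX 2.0000 tΔY 1.1547
    t=0.3002 [y] (2,4)
    t=1.4549 [y] (2,5) — stop
  → r_3 = 1.4549
beam 4: φ=135°, α=210°
  cosα=-0.8660 sinα=-0.5000 | (2,3) | tMaxX 0.8776 tMaxY 1.4800 | tΔX 1.1547 tΔY 2.0000
    t=0.8776 [x] (1,3)
    t=1.4800 [y] (1,2)
    t=2.0323 [x] (0,2) — stop
  → r_4 = 2.0323

ranges = [0.4800, 0.2771, 1.4549, 2.0323]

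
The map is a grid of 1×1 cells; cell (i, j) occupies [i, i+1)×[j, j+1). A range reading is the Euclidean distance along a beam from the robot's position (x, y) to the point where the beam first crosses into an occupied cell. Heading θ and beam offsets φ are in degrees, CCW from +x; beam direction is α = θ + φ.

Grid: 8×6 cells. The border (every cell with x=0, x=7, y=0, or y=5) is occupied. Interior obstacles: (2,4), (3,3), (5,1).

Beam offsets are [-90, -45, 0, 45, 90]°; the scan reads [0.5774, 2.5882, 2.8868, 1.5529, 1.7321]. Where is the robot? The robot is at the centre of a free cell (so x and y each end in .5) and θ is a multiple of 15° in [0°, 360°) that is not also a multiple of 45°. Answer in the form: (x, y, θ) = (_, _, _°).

(x, y, θ) = (3.5, 2.5, 210°)

Candidates: 21 free-cell centres × 16 headings = 336 poses. Raycast each; keep the one whose scan matches to 4 dp.
  (4.5, 4.5, 345°): beam 1 = 3.6235 ≠ 0.5774 ✗
  (1.5, 1.5, 105°): beam 1 = 5.6940 ≠ 0.5774 ✗
  (3.5, 4.5, 240°): beam 2 = 0.5176 ≠ 2.5882 ✗
  (3.5, 2.5, 285°): beam 1 = 2.5882 ≠ 0.5774 ✗
  (6.5, 3.5, 150°): beam 1 = 1.0000 ≠ 0.5774 ✗
  …
  (3.5, 2.5, 210°): r_1=0.5774, r_2=2.5882, r_3=2.8868, r_4=1.5529, r_5=1.7321 — all match ✓
Only this pose fits every beam.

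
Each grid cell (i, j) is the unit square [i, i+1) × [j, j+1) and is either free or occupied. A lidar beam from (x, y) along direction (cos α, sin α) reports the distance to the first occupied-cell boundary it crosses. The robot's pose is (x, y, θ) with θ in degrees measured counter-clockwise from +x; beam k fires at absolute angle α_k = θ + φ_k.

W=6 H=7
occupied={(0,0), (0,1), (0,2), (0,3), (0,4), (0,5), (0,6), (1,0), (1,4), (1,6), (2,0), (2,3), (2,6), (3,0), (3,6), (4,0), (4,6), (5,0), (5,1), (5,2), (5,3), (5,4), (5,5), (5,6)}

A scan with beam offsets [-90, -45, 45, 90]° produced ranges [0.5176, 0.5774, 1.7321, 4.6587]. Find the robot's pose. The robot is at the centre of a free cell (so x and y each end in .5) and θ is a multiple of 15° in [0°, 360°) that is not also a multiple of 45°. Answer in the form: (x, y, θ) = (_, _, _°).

(x, y, θ) = (3.5, 1.5, 345°)

The pose lattice has 18·16 = 288 candidates. Test each by forward raycasting.
  (1.5, 5.5, 240°): beam 1 = 0.5774 ≠ 0.5176 ✗
  (4.5, 3.5, 255°): beam 1 = 1.5529 ≠ 0.5176 ✗
  (2.5, 4.5, 285°): beam 3 = 2.8868 ≠ 1.7321 ✗
  (4.5, 5.5, 165°): beam 3 = 2.8868 ≠ 1.7321 ✗
  …
  (3.5, 1.5, 345°): r_1=0.5176, r_2=0.5774, r_3=1.7321, r_4=4.6587 — all match ✓
No second candidate reproduces the full scan.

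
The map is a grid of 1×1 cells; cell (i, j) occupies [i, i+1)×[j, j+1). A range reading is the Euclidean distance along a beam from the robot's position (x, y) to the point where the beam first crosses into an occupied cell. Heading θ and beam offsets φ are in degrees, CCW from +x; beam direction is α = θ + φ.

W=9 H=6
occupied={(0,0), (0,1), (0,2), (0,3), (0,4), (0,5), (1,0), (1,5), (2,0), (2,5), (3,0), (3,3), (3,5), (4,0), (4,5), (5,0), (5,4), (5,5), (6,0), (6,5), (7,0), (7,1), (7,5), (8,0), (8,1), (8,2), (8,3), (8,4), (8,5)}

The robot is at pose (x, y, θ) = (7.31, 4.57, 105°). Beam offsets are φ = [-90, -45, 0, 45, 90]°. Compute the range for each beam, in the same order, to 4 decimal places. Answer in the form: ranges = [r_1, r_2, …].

ranges = [0.7143, 0.4965, 0.4452, 0.8600, 1.3562]

beam 1: φ=-90°, α=15°
  dir = (cos 15°, sin 15°) = (0.9659, 0.2588); from cell (7,4)
  next x-line at t=0.7143, next y-line at t=1.6614; Δt_x=1.0353, Δt_y=3.8637
    x: enter (8,4) at t=0.7143 ← occupied
  → r_1 = 0.7143
beam 2: φ=-45°, α=60°
  dir = (cos 60°, sin 60°) = (0.5000, 0.8660); from cell (7,4)
  next x-line at t=1.3800, next y-line at t=0.4965; Δt_x=2.0000, Δt_y=1.1547
    y: enter (7,5) at t=0.4965 ← occupied
  → r_2 = 0.4965
beam 3: φ=0°, α=105°
  dir = (cos 105°, sin 105°) = (-0.2588, 0.9659); from cell (7,4)
  next x-line at t=1.1977, next y-line at t=0.4452; Δt_x=3.8637, Δt_y=1.0353
    y: enter (7,5) at t=0.4452 ← occupied
  → r_3 = 0.4452
beam 4: φ=45°, α=150°
  dir = (cos 150°, sin 150°) = (-0.8660, 0.5000); from cell (7,4)
  next x-line at t=0.3580, next y-line at t=0.8600; Δt_x=1.1547, Δt_y=2.0000
    x: enter (6,4) at t=0.3580
    y: enter (6,5) at t=0.8600 ← occupied
  → r_4 = 0.8600
beam 5: φ=90°, α=195°
  dir = (cos 195°, sin 195°) = (-0.9659, -0.2588); from cell (7,4)
  next x-line at t=0.3209, next y-line at t=2.2023; Δt_x=1.0353, Δt_y=3.8637
    x: enter (6,4) at t=0.3209
    x: enter (5,4) at t=1.3562 ← occupied
  → r_5 = 1.3562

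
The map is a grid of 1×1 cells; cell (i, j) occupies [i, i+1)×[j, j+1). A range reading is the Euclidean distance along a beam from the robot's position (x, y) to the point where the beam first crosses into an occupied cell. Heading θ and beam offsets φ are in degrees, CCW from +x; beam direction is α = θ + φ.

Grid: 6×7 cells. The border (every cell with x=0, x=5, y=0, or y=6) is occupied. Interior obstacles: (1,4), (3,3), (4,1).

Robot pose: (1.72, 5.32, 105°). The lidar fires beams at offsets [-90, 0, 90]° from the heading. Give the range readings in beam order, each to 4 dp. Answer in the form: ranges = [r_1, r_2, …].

ranges = [2.6273, 0.7040, 0.7454]

beam 1: φ=-90°, α=15°
  dir = (cos 15°, sin 15°) = (0.9659, 0.2588); from cell (1,5)
  next x-line at t=0.2899, next y-line at t=2.6273; Δt_x=1.0353, Δt_y=3.8637
    x: enter (2,5) at t=0.2899
    x: enter (3,5) at t=1.3252
    x: enter (4,5) at t=2.3604
    y: enter (4,6) at t=2.6273 ← occupied
  → r_1 = 2.6273
beam 2: φ=0°, α=105°
  dir = (cos 105°, sin 105°) = (-0.2588, 0.9659); from cell (1,5)
  next x-line at t=2.7819, next y-line at t=0.7040; Δt_x=3.8637, Δt_y=1.0353
    y: enter (1,6) at t=0.7040 ← occupied
  → r_2 = 0.7040
beam 3: φ=90°, α=195°
  dir = (cos 195°, sin 195°) = (-0.9659, -0.2588); from cell (1,5)
  next x-line at t=0.7454, next y-line at t=1.2364; Δt_x=1.0353, Δt_y=3.8637
    x: enter (0,5) at t=0.7454 ← occupied
  → r_3 = 0.7454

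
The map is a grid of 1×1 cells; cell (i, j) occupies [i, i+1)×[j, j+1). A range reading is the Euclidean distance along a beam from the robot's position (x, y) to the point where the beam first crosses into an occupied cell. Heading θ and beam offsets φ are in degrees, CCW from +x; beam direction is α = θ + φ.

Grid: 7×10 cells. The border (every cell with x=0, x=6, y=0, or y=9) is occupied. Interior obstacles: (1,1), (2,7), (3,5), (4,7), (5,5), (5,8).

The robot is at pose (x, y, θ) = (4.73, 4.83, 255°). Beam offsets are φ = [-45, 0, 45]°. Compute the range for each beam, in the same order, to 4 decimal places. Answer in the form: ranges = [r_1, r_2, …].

ranges = [4.3070, 3.9651, 2.5400]

beam 1: φ=-45°, α=210°
  dir = (cos 210°, sin 210°) = (-0.8660, -0.5000); from cell (4,4)
  next x-line at t=0.8429, next y-line at t=1.6600; Δt_x=1.1547, Δt_y=2.0000
    x: enter (3,4) at t=0.8429
    y: enter (3,3) at t=1.6600
    x: enter (2,3) at t=1.9976
    x: enter (1,3) at t=3.1523
    y: enter (1,2) at t=3.6600
    x: enter (0,2) at t=4.3070 ← occupied
  → r_1 = 4.3070
beam 2: φ=0°, α=255°
  dir = (cos 255°, sin 255°) = (-0.2588, -0.9659); from cell (4,4)
  next x-line at t=2.8205, next y-line at t=0.8593; Δt_x=3.8637, Δt_y=1.0353
    y: enter (4,3) at t=0.8593
    y: enter (4,2) at t=1.8946
    x: enter (3,2) at t=2.8205
    y: enter (3,1) at t=2.9298
    y: enter (3,0) at t=3.9651 ← occupied
  → r_2 = 3.9651
beam 3: φ=45°, α=300°
  dir = (cos 300°, sin 300°) = (0.5000, -0.8660); from cell (4,4)
  next x-line at t=0.5400, next y-line at t=0.9584; Δt_x=2.0000, Δt_y=1.1547
    x: enter (5,4) at t=0.5400
    y: enter (5,3) at t=0.9584
    y: enter (5,2) at t=2.1131
    x: enter (6,2) at t=2.5400 ← occupied
  → r_3 = 2.5400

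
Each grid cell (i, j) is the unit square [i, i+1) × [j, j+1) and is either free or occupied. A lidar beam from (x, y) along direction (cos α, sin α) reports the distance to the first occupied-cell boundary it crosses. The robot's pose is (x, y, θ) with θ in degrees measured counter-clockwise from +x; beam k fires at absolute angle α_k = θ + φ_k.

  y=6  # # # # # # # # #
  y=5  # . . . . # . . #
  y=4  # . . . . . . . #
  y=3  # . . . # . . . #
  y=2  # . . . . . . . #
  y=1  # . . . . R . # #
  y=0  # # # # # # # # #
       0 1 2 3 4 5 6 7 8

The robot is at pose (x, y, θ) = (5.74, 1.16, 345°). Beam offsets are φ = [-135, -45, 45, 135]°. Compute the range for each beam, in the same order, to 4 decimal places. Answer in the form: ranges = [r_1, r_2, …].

beam 1: φ=-135°, α=210°
  d=(-0.8660,-0.5000)  start (5,1)  tX=0.8545 tY=0.3200  stride 1/|dx|=1.1547 1/|dy|=2.0000
    cross y-line → (5,0), t=0.3200 (wall)
  → r_1 = 0.3200
beam 2: φ=-45°, α=300°
  d=(0.5000,-0.8660)  start (5,1)  tX=0.5200 tY=0.1848  stride 1/|dx|=2.0000 1/|dy|=1.1547
    cross y-line → (5,0), t=0.1848 (wall)
  → r_2 = 0.1848
beam 3: φ=45°, α=30°
  d=(0.8660,0.5000)  start (5,1)  tX=0.3002 tY=1.6800  stride 1/|dx|=1.1547 1/|dy|=2.0000
    cross x-line → (6,1), t=0.3002
    cross x-line → (7,1), t=1.4549 (wall)
  → r_3 = 1.4549
beam 4: φ=135°, α=120°
  d=(-0.5000,0.8660)  start (5,1)  tX=1.4800 tY=0.9699  stride 1/|dx|=2.0000 1/|dy|=1.1547
    cross y-line → (5,2), t=0.9699
    cross x-line → (4,2), t=1.4800
    cross y-line → (4,3), t=2.1246 (wall)
  → r_4 = 2.1246

ranges = [0.3200, 0.1848, 1.4549, 2.1246]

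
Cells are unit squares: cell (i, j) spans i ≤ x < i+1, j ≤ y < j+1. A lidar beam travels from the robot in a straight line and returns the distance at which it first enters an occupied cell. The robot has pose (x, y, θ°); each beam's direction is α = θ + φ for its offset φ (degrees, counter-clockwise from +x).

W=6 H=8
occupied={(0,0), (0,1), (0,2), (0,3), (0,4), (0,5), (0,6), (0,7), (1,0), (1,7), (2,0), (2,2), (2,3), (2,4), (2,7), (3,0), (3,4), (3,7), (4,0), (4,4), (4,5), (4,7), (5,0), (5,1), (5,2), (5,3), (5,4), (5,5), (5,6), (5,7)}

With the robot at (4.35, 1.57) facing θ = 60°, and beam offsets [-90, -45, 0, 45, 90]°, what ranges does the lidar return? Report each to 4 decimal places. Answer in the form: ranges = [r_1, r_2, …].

ranges = [0.7506, 0.6729, 1.3000, 2.5157, 1.5588]

beam 1: φ=-90°, α=330°
  d=(0.8660,-0.5000)  start (4,1)  tX=0.7506 tY=1.1400  stride 1/|dx|=1.1547 1/|dy|=2.0000
    cross x-line → (5,1), t=0.7506 (wall)
  → r_1 = 0.7506
beam 2: φ=-45°, α=15°
  d=(0.9659,0.2588)  start (4,1)  tX=0.6729 tY=1.6614  stride 1/|dx|=1.0353 1/|dy|=3.8637
    cross x-line → (5,1), t=0.6729 (wall)
  → r_2 = 0.6729
beam 3: φ=0°, α=60°
  d=(0.5000,0.8660)  start (4,1)  tX=1.3000 tY=0.4965  stride 1/|dx|=2.0000 1/|dy|=1.1547
    cross y-line → (4,2), t=0.4965
    cross x-line → (5,2), t=1.3000 (wall)
  → r_3 = 1.3000
beam 4: φ=45°, α=105°
  d=(-0.2588,0.9659)  start (4,1)  tX=1.3523 tY=0.4452  stride 1/|dx|=3.8637 1/|dy|=1.0353
    cross y-line → (4,2), t=0.4452
    cross x-line → (3,2), t=1.3523
    cross y-line → (3,3), t=1.4804
    cross y-line → (3,4), t=2.5157 (wall)
  → r_4 = 2.5157
beam 5: φ=90°, α=150°
  d=(-0.8660,0.5000)  start (4,1)  tX=0.4041 tY=0.8600  stride 1/|dx|=1.1547 1/|dy|=2.0000
    cross x-line → (3,1), t=0.4041
    cross y-line → (3,2), t=0.8600
    cross x-line → (2,2), t=1.5588 (wall)
  → r_5 = 1.5588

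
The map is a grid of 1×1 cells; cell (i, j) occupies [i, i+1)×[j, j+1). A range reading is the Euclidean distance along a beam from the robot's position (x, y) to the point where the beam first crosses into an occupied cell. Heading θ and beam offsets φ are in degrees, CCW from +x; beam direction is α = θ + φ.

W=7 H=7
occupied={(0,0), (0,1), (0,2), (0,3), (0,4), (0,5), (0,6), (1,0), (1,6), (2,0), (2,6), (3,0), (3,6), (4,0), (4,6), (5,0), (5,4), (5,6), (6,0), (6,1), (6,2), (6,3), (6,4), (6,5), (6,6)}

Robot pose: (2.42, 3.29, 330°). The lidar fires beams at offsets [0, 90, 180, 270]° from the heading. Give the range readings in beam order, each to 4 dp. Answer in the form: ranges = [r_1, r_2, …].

ranges = [4.1338, 3.1292, 1.6397, 2.6443]

beam 1: φ=0°, α=330°
  direction (0.8660, -0.5000); cell (2,3); t to first gridline: x 0.6697, y 0.5800 (then +1.1547 / +2.0000)
    (2,2) via y @ 0.5800
    (3,2) via x @ 0.6697
    (4,2) via x @ 1.8244
    (4,1) via y @ 2.5800
    (5,1) via x @ 2.9791
    (6,1) via x @ 4.1338  # hit
  → r_1 = 4.1338
beam 2: φ=90°, α=60°
  direction (0.5000, 0.8660); cell (2,3); t to first gridline: x 1.1600, y 0.8198 (then +2.0000 / +1.1547)
    (2,4) via y @ 0.8198
    (3,4) via x @ 1.1600
    (3,5) via y @ 1.9745
    (3,6) via y @ 3.1292  # hit
  → r_2 = 3.1292
beam 3: φ=180°, α=150°
  direction (-0.8660, 0.5000); cell (2,3); t to first gridline: x 0.4850, y 1.4200 (then +1.1547 / +2.0000)
    (1,3) via x @ 0.4850
    (1,4) via y @ 1.4200
    (0,4) via x @ 1.6397  # hit
  → r_3 = 1.6397
beam 4: φ=270°, α=240°
  direction (-0.5000, -0.8660); cell (2,3); t to first gridline: x 0.8400, y 0.3349 (then +2.0000 / +1.1547)
    (2,2) via y @ 0.3349
    (1,2) via x @ 0.8400
    (1,1) via y @ 1.4896
    (1,0) via y @ 2.6443  # hit
  → r_4 = 2.6443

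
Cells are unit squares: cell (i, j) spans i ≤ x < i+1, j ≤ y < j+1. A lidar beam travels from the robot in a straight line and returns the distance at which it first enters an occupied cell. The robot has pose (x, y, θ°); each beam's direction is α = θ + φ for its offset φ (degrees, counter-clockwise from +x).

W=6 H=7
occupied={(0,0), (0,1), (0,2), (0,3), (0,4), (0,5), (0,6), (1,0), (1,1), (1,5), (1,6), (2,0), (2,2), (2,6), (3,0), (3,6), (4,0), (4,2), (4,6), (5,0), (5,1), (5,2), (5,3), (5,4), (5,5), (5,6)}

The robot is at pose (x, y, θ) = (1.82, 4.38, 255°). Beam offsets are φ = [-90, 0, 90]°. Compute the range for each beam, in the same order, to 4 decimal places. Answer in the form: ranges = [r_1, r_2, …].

beam 1: φ=-90°, α=165°
  d=(-0.9659,0.2588)  start (1,4)  tX=0.8489 tY=2.3955  stride 1/|dx|=1.0353 1/|dy|=3.8637
    cross x-line → (0,4), t=0.8489 (wall)
  → r_1 = 0.8489
beam 2: φ=0°, α=255°
  d=(-0.2588,-0.9659)  start (1,4)  tX=3.1682 tY=0.3934  stride 1/|dx|=3.8637 1/|dy|=1.0353
    cross y-line → (1,3), t=0.3934
    cross y-line → (1,2), t=1.4287
    cross y-line → (1,1), t=2.4640 (wall)
  → r_2 = 2.4640
beam 3: φ=90°, α=345°
  d=(0.9659,-0.2588)  start (1,4)  tX=0.1863 tY=1.4682  stride 1/|dx|=1.0353 1/|dy|=3.8637
    cross x-line → (2,4), t=0.1863
    cross x-line → (3,4), t=1.2216
    cross y-line → (3,3), t=1.4682
    cross x-line → (4,3), t=2.2569
    cross x-line → (5,3), t=3.2922 (wall)
  → r_3 = 3.2922

ranges = [0.8489, 2.4640, 3.2922]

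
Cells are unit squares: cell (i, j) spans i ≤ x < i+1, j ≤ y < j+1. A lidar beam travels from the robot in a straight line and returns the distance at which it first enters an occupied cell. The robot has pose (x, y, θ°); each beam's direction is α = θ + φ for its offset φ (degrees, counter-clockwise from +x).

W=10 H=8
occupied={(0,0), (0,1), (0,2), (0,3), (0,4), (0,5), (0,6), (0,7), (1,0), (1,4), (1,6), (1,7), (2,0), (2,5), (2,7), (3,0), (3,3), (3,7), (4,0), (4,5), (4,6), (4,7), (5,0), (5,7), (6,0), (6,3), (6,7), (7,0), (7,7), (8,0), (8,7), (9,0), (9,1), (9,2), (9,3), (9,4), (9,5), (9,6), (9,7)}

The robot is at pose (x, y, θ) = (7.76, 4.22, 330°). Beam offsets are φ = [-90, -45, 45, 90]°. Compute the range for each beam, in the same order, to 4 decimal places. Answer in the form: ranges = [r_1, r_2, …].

ranges = [3.7181, 3.3336, 1.2837, 2.4800]

beam 1: φ=-90°, α=240°
  direction (-0.5000, -0.8660); cell (7,4); t to first gridline: x 1.5200, y 0.2540 (then +2.0000 / +1.1547)
    (7,3) via y @ 0.2540
    (7,2) via y @ 1.4087
    (6,2) via x @ 1.5200
    (6,1) via y @ 2.5634
    (5,1) via x @ 3.5200
    (5,0) via y @ 3.7181  # hit
  → r_1 = 3.7181
beam 2: φ=-45°, α=285°
  direction (0.2588, -0.9659); cell (7,4); t to first gridline: x 0.9273, y 0.2278 (then +3.8637 / +1.0353)
    (7,3) via y @ 0.2278
    (8,3) via x @ 0.9273
    (8,2) via y @ 1.2630
    (8,1) via y @ 2.2983
    (8,0) via y @ 3.3336  # hit
  → r_2 = 3.3336
beam 3: φ=45°, α=15°
  direction (0.9659, 0.2588); cell (7,4); t to first gridline: x 0.2485, y 3.0137 (then +1.0353 / +3.8637)
    (8,4) via x @ 0.2485
    (9,4) via x @ 1.2837  # hit
  → r_3 = 1.2837
beam 4: φ=90°, α=60°
  direction (0.5000, 0.8660); cell (7,4); t to first gridline: x 0.4800, y 0.9007 (then +2.0000 / +1.1547)
    (8,4) via x @ 0.4800
    (8,5) via y @ 0.9007
    (8,6) via y @ 2.0554
    (9,6) via x @ 2.4800  # hit
  → r_4 = 2.4800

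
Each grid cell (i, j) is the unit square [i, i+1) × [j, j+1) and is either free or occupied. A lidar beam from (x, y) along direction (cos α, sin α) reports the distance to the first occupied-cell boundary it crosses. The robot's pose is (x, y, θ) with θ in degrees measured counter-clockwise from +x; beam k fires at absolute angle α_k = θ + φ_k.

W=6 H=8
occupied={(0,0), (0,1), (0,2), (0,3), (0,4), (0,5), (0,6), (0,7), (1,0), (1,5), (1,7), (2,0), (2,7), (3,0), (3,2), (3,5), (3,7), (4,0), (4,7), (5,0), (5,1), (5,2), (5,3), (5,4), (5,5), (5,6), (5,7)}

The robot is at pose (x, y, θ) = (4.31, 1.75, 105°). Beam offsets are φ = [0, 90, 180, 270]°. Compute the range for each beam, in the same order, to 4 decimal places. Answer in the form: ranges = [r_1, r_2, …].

ranges = [1.1977, 2.8978, 0.7765, 0.7143]

beam 1: φ=0°, α=105°
  dir = (cos 105°, sin 105°) = (-0.2588, 0.9659); from cell (4,1)
  next x-line at t=1.1977, next y-line at t=0.2588; Δt_x=3.8637, Δt_y=1.0353
    y: enter (4,2) at t=0.2588
    x: enter (3,2) at t=1.1977 ← occupied
  → r_1 = 1.1977
beam 2: φ=90°, α=195°
  dir = (cos 195°, sin 195°) = (-0.9659, -0.2588); from cell (4,1)
  next x-line at t=0.3209, next y-line at t=2.8978; Δt_x=1.0353, Δt_y=3.8637
    x: enter (3,1) at t=0.3209
    x: enter (2,1) at t=1.3562
    x: enter (1,1) at t=2.3915
    y: enter (1,0) at t=2.8978 ← occupied
  → r_2 = 2.8978
beam 3: φ=180°, α=285°
  dir = (cos 285°, sin 285°) = (0.2588, -0.9659); from cell (4,1)
  next x-line at t=2.6660, next y-line at t=0.7765; Δt_x=3.8637, Δt_y=1.0353
    y: enter (4,0) at t=0.7765 ← occupied
  → r_3 = 0.7765
beam 4: φ=270°, α=15°
  dir = (cos 15°, sin 15°) = (0.9659, 0.2588); from cell (4,1)
  next x-line at t=0.7143, next y-line at t=0.9659; Δt_x=1.0353, Δt_y=3.8637
    x: enter (5,1) at t=0.7143 ← occupied
  → r_4 = 0.7143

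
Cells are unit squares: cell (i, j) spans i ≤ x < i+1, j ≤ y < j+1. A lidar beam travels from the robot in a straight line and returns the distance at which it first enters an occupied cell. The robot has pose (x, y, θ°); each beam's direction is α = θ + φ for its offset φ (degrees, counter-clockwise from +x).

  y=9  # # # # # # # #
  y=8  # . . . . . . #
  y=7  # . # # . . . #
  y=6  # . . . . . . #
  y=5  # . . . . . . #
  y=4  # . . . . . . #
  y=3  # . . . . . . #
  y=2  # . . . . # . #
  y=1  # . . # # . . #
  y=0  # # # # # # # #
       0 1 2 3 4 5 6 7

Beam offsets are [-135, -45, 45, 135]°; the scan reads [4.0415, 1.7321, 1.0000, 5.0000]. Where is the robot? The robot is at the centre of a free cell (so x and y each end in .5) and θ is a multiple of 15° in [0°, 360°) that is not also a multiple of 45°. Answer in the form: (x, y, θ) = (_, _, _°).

Candidates: 43 free-cell centres × 16 headings = 688 poses. Raycast each; keep the one whose scan matches to 4 dp.
  (2.5, 2.5, 15°): beam 1 = 1.7321 ≠ 4.0415 ✗
  (3.5, 8.5, 285°): beam 1 = 1.0000 ≠ 4.0415 ✗
  (1.5, 2.5, 165°): beam 1 = 6.3509 ≠ 4.0415 ✗
  …
  (4.5, 3.5, 285°): r_1=4.0415, r_2=1.7321, r_3=1.0000, r_4=5.0000 — all match ✓
No second candidate reproduces the full scan.

(x, y, θ) = (4.5, 3.5, 285°)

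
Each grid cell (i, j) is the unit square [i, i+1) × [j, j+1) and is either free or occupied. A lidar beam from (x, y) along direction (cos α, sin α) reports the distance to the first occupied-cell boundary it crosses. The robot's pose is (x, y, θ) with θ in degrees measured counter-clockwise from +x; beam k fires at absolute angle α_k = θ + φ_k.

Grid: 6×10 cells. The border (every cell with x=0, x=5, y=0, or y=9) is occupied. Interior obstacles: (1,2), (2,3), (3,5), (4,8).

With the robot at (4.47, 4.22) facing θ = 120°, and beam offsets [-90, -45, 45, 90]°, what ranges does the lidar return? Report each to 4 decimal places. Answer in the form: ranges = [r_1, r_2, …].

beam 1: φ=-90°, α=30°
  d=(0.8660,0.5000)  start (4,4)  tX=0.6120 tY=1.5600  stride 1/|dx|=1.1547 1/|dy|=2.0000
    cross x-line → (5,4), t=0.6120 (wall)
  → r_1 = 0.6120
beam 2: φ=-45°, α=75°
  d=(0.2588,0.9659)  start (4,4)  tX=2.0478 tY=0.8075  stride 1/|dx|=3.8637 1/|dy|=1.0353
    cross y-line → (4,5), t=0.8075
    cross y-line → (4,6), t=1.8428
    cross x-line → (5,6), t=2.0478 (wall)
  → r_2 = 2.0478
beam 3: φ=45°, α=165°
  d=(-0.9659,0.2588)  start (4,4)  tX=0.4866 tY=3.0137  stride 1/|dx|=1.0353 1/|dy|=3.8637
    cross x-line → (3,4), t=0.4866
    cross x-line → (2,4), t=1.5219
    cross x-line → (1,4), t=2.5571
    cross y-line → (1,5), t=3.0137
    cross x-line → (0,5), t=3.5924 (wall)
  → r_3 = 3.5924
beam 4: φ=90°, α=210°
  d=(-0.8660,-0.5000)  start (4,4)  tX=0.5427 tY=0.4400  stride 1/|dx|=1.1547 1/|dy|=2.0000
    cross y-line → (4,3), t=0.4400
    cross x-line → (3,3), t=0.5427
    cross x-line → (2,3), t=1.6974 (wall)
  → r_4 = 1.6974

ranges = [0.6120, 2.0478, 3.5924, 1.6974]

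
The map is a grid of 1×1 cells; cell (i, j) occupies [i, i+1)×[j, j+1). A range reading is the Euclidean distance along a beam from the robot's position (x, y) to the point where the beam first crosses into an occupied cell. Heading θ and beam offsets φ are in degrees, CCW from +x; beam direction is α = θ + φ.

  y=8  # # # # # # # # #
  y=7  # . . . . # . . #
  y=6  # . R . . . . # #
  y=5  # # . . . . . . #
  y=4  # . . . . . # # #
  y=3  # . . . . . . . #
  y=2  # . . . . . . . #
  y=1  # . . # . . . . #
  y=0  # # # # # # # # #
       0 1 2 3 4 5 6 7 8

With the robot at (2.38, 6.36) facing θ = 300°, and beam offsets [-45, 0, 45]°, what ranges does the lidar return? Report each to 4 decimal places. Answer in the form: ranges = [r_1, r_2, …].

ranges = [5.3319, 6.1892, 5.2546]

beam 1: φ=-45°, α=255°
  cosα=-0.2588 sinα=-0.9659 | (2,6) | tMaxX 1.4682 tMaxY 0.3727 | tΔX 3.8637 tΔY 1.0353
    t=0.3727 [y] (2,5)
    t=1.4080 [y] (2,4)
    t=1.4682 [x] (1,4)
    t=2.4433 [y] (1,3)
    t=3.4785 [y] (1,2)
    t=4.5138 [y] (1,1)
    t=5.3319 [x] (0,1) — stop
  → r_1 = 5.3319
beam 2: φ=0°, α=300°
  cosα=0.5000 sinα=-0.8660 | (2,6) | tMaxX 1.2400 tMaxY 0.4157 | tΔX 2.0000 tΔY 1.1547
    t=0.4157 [y] (2,5)
    t=1.2400 [x] (3,5)
    t=1.5704 [y] (3,4)
    t=2.7251 [y] (3,3)
    t=3.2400 [x] (4,3)
    t=3.8798 [y] (4,2)
    t=5.0345 [y] (4,1)
    t=5.2400 [x] (5,1)
    t=6.1892 [y] (5,0) — stop
  → r_2 = 6.1892
beam 3: φ=45°, α=345°
  cosα=0.9659 sinα=-0.2588 | (2,6) | tMaxX 0.6419 tMaxY 1.3909 | tΔX 1.0353 tΔY 3.8637
    t=0.6419 [x] (3,6)
    t=1.3909 [y] (3,5)
    t=1.6771 [x] (4,5)
    t=2.7124 [x] (5,5)
    t=3.7477 [x] (6,5)
    t=4.7830 [x] (7,5)
    t=5.2546 [y] (7,4) — stop
  → r_3 = 5.2546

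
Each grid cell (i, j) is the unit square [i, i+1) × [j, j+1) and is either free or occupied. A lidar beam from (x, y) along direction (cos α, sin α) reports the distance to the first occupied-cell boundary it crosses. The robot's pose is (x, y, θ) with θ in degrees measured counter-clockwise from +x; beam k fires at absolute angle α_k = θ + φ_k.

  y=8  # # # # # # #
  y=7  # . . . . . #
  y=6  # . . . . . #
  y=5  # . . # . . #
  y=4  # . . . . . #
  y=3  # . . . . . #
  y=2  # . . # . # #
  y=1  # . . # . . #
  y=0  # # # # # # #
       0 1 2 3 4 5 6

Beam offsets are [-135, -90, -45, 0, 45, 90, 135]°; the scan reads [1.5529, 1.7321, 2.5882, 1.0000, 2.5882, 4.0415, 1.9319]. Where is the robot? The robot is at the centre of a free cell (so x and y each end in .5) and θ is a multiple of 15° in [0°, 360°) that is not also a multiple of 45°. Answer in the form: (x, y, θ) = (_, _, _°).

The pose lattice has 31·16 = 496 candidates. Test each by forward raycasting.
  (4.5, 6.5, 120°): beam 3 = 1.5529 ≠ 2.5882 ✗
  (2.5, 6.5, 150°): beam 1 = 3.6235 ≠ 1.5529 ✗
  (4.5, 3.5, 30°): beam 1 = 1.9319 ≠ 1.5529 ✗
  (1.5, 5.5, 345°): beam 1 = 0.5774 ≠ 1.5529 ✗
  (3.5, 3.5, 105°): beam 1 = 1.7321 ≠ 1.5529 ✗
  …
  (2.5, 3.5, 300°): r_1=1.5529, r_2=1.7321, r_3=2.5882, r_4=1.0000, r_5=2.5882, r_6=4.0415, r_7=1.9319 — all match ✓
Unique over the lattice → pose = (2.5, 3.5, 300°).

(x, y, θ) = (2.5, 3.5, 300°)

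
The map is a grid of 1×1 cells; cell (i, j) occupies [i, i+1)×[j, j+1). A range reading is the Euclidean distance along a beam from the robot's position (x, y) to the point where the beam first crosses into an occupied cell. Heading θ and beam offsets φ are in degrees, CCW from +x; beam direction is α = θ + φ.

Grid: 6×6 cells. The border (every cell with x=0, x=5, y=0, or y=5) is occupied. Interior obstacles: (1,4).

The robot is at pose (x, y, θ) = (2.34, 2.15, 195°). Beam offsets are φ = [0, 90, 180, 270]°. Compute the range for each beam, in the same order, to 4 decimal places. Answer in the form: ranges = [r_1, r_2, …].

beam 1: φ=0°, α=195°
  direction (-0.9659, -0.2588); cell (2,2); t to first gridline: x 0.3520, y 0.5796 (then +1.0353 / +3.8637)
    (1,2) via x @ 0.3520
    (1,1) via y @ 0.5796
    (0,1) via x @ 1.3873  # hit
  → r_1 = 1.3873
beam 2: φ=90°, α=285°
  direction (0.2588, -0.9659); cell (2,2); t to first gridline: x 2.5500, y 0.1553 (then +3.8637 / +1.0353)
    (2,1) via y @ 0.1553
    (2,0) via y @ 1.1906  # hit
  → r_2 = 1.1906
beam 3: φ=180°, α=15°
  direction (0.9659, 0.2588); cell (2,2); t to first gridline: x 0.6833, y 3.2841 (then +1.0353 / +3.8637)
    (3,2) via x @ 0.6833
    (4,2) via x @ 1.7186
    (5,2) via x @ 2.7538  # hit
  → r_3 = 2.7538
beam 4: φ=270°, α=105°
  direction (-0.2588, 0.9659); cell (2,2); t to first gridline: x 1.3137, y 0.8800 (then +3.8637 / +1.0353)
    (2,3) via y @ 0.8800
    (1,3) via x @ 1.3137
    (1,4) via y @ 1.9153  # hit
  → r_4 = 1.9153

ranges = [1.3873, 1.1906, 2.7538, 1.9153]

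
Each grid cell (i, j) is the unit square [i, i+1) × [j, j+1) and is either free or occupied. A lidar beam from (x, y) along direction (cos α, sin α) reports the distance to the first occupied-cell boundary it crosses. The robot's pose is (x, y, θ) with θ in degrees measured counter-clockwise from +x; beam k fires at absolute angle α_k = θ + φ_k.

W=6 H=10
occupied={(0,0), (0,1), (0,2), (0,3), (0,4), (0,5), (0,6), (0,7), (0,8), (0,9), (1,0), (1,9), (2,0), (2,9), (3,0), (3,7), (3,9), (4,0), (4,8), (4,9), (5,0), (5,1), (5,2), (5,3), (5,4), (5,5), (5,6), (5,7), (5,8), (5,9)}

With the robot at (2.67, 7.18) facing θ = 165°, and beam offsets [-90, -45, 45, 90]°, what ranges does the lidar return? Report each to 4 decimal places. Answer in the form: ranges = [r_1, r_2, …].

ranges = [1.8842, 2.1016, 1.9283, 6.3980]

beam 1: φ=-90°, α=75°
  dir = (cos 75°, sin 75°) = (0.2588, 0.9659); from cell (2,7)
  next x-line at t=1.2750, next y-line at t=0.8489; Δt_x=3.8637, Δt_y=1.0353
    y: enter (2,8) at t=0.8489
    x: enter (3,8) at t=1.2750
    y: enter (3,9) at t=1.8842 ← occupied
  → r_1 = 1.8842
beam 2: φ=-45°, α=120°
  dir = (cos 120°, sin 120°) = (-0.5000, 0.8660); from cell (2,7)
  next x-line at t=1.3400, next y-line at t=0.9469; Δt_x=2.0000, Δt_y=1.1547
    y: enter (2,8) at t=0.9469
    x: enter (1,8) at t=1.3400
    y: enter (1,9) at t=2.1016 ← occupied
  → r_2 = 2.1016
beam 3: φ=45°, α=210°
  dir = (cos 210°, sin 210°) = (-0.8660, -0.5000); from cell (2,7)
  next x-line at t=0.7736, next y-line at t=0.3600; Δt_x=1.1547, Δt_y=2.0000
    y: enter (2,6) at t=0.3600
    x: enter (1,6) at t=0.7736
    x: enter (0,6) at t=1.9283 ← occupied
  → r_3 = 1.9283
beam 4: φ=90°, α=255°
  dir = (cos 255°, sin 255°) = (-0.2588, -0.9659); from cell (2,7)
  next x-line at t=2.5887, next y-line at t=0.1863; Δt_x=3.8637, Δt_y=1.0353
    y: enter (2,6) at t=0.1863
    y: enter (2,5) at t=1.2216
    y: enter (2,4) at t=2.2569
    x: enter (1,4) at t=2.5887
    y: enter (1,3) at t=3.2922
    y: enter (1,2) at t=4.3275
    y: enter (1,1) at t=5.3627
    y: enter (1,0) at t=6.3980 ← occupied
  → r_4 = 6.3980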